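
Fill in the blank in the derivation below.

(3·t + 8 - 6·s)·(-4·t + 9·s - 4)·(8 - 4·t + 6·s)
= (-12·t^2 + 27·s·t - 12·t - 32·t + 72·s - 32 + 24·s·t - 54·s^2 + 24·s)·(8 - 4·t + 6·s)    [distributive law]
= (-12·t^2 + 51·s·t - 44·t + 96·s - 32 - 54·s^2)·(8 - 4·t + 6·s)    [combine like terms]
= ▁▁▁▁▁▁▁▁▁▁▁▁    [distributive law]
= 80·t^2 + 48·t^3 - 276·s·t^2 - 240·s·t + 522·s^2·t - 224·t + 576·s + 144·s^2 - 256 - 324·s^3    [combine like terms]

Applying distributive law to the line above:

-96·t^2 + 48·t^3 - 72·s·t^2 + 408·s·t - 204·s·t^2 + 306·s^2·t - 352·t + 176·t^2 - 264·s·t + 768·s - 384·s·t + 576·s^2 - 256 + 128·t - 192·s - 432·s^2 + 216·s^2·t - 324·s^3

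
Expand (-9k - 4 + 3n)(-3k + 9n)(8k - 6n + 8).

(-9k - 4 + 3n)(-3k + 9n)(8k - 6n + 8)
= (27k^2 - 81kn + 12k - 36n - 9kn + 27n^2)(8k - 6n + 8)    [distributive law]
= (27k^2 - 90kn + 12k - 36n + 27n^2)(8k - 6n + 8)    [combine like terms]
= 216k^3 - 162k^2n + 216k^2 - 720k^2n + 540kn^2 - 720kn + 96k^2 - 72kn + 96k - 288kn + 216n^2 - 288n + 216kn^2 - 162n^3 + 216n^2    [distributive law]
= 216k^3 - 882k^2n + 312k^2 + 756kn^2 - 1080kn + 96k + 432n^2 - 288n - 162n^3    [combine like terms]

216k^3 - 882k^2n + 312k^2 + 756kn^2 - 1080kn + 96k + 432n^2 - 288n - 162n^3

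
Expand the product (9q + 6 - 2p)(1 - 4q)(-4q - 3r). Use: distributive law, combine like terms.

(9q + 6 - 2p)(1 - 4q)(-4q - 3r)
= (9q - 36q^2 + 6 - 24q - 2p + 8pq)(-4q - 3r)    [distributive law]
= (-15q - 36q^2 + 6 - 2p + 8pq)(-4q - 3r)    [combine like terms]
= 60q^2 + 45qr + 144q^3 + 108q^2r - 24q - 18r + 8pq + 6pr - 32pq^2 - 24pqr    [distributive law]

60q^2 + 45qr + 144q^3 + 108q^2r - 24q - 18r + 8pq + 6pr - 32pq^2 - 24pqr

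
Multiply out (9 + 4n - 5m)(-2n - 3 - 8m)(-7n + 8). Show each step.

146n² - 51n - 216 + 223mn - 456m + 56n³ + 154mn² - 280m²n + 320m²

(9 + 4n - 5m)(-2n - 3 - 8m)(-7n + 8)
= (-18n - 27 - 72m - 8n² - 12n - 32mn + 10mn + 15m + 40m²)(-7n + 8)    [distributive law]
= (-30n - 27 - 57m - 8n² - 22mn + 40m²)(-7n + 8)    [combine like terms]
= 210n² - 240n + 189n - 216 + 399mn - 456m + 56n³ - 64n² + 154mn² - 176mn - 280m²n + 320m²    [distributive law]
= 146n² - 51n - 216 + 223mn - 456m + 56n³ + 154mn² - 280m²n + 320m²    [combine like terms]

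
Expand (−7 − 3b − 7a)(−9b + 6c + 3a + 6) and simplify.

(−7 − 3b − 7a)(−9b + 6c + 3a + 6)
= 63b − 42c − 21a − 42 + 27b² − 18bc − 9ab − 18b + 63ab − 42ac − 21a² − 42a    [distributive law]
= 45b − 42c − 63a − 42 + 27b² − 18bc + 54ab − 42ac − 21a²    [combine like terms]

45b − 42c − 63a − 42 + 27b² − 18bc + 54ab − 42ac − 21a²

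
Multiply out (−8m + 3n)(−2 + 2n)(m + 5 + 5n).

(−8m + 3n)(−2 + 2n)(m + 5 + 5n)
= (16m − 16mn − 6n + 6n^2)(m + 5 + 5n)    [distributive law]
= 16m^2 + 80m + 80mn − 16m^2n − 80mn − 80mn^2 − 6mn − 30n − 30n^2 + 6mn^2 + 30n^2 + 30n^3    [distributive law]
= 16m^2 + 80m − 6mn − 16m^2n − 74mn^2 − 30n + 30n^3    [combine like terms]

16m^2 + 80m − 6mn − 16m^2n − 74mn^2 − 30n + 30n^3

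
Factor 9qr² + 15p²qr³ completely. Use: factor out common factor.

3qr²(3 + 5p²r)

9qr² + 15p²qr³
= 3(3qr² + 5p²qr³)    [factor out 3]
= 3qr²(3 + 5p²r)    [factor out qr²]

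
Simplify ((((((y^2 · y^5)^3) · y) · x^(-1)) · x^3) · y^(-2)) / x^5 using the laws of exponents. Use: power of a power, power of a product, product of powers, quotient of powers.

x^(-3)y^20

((((((y^2 · y^5)^3) · y) · x^(-1)) · x^3) · y^(-2)) / x^5
= (((((((y^2)^3) · ((y^5)^3)) · y) · x^(-1)) · x^3) · y^(-2)) / x^5    [power of a product]
= (((((y^6 · ((y^5)^3)) · y) · x^(-1)) · x^3) · y^(-2)) / x^5    [power of a power]
= (((((y^6 · y^15) · y) · x^(-1)) · x^3) · y^(-2)) / x^5    [power of a power]
= ((((y^21 · y) · x^(-1)) · x^3) · y^(-2)) / x^5    [product of powers]
= (((y^22 · x^(-1)) · x^3) · y^(-2)) / x^5    [product of powers]
= x^(-3)y^20    [quotient of powers; product of powers]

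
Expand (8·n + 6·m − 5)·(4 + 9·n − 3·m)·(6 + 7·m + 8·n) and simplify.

−238·n + 401·m·n + 328·n^2 + 744·m·n^2 + 576·n^3 + 66·m^2·n + 94·m + 165·m^2 − 126·m^3 − 120

(8·n + 6·m − 5)·(4 + 9·n − 3·m)·(6 + 7·m + 8·n)
= (32·n + 72·n^2 − 24·m·n + 24·m + 54·m·n − 18·m^2 − 20 − 45·n + 15·m)·(6 + 7·m + 8·n)    [distributive law]
= (−13·n + 72·n^2 + 30·m·n + 39·m − 18·m^2 − 20)·(6 + 7·m + 8·n)    [combine like terms]
= −78·n − 91·m·n − 104·n^2 + 432·n^2 + 504·m·n^2 + 576·n^3 + 180·m·n + 210·m^2·n + 240·m·n^2 + 234·m + 273·m^2 + 312·m·n − 108·m^2 − 126·m^3 − 144·m^2·n − 120 − 140·m − 160·n    [distributive law]
= −238·n + 401·m·n + 328·n^2 + 744·m·n^2 + 576·n^3 + 66·m^2·n + 94·m + 165·m^2 − 126·m^3 − 120    [combine like terms]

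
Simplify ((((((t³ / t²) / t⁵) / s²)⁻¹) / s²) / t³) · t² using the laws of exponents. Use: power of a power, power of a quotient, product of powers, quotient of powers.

t³

((((((t³ / t²) / t⁵) / s²)⁻¹) / s²) / t³) · t²
= ((((((t³ / t²) / t⁵)⁻¹) / ((s²)⁻¹)) / s²) / t³) · t²    [power of a quotient]
= ((((((t³ / t²)⁻¹) / ((t⁵)⁻¹)) / ((s²)⁻¹)) / s²) / t³) · t²    [power of a quotient]
= (((((((t³)⁻¹) / ((t²)⁻¹)) / ((t⁵)⁻¹)) / ((s²)⁻¹)) / s²) / t³) · t²    [power of a quotient]
= (((((t⁻³ / ((t²)⁻¹)) / ((t⁵)⁻¹)) / ((s²)⁻¹)) / s²) / t³) · t²    [power of a power]
= (((((t⁻³ / t⁻²) / ((t⁵)⁻¹)) / ((s²)⁻¹)) / s²) / t³) · t²    [power of a power]
= ((((t⁻¹ / ((t⁵)⁻¹)) / ((s²)⁻¹)) / s²) / t³) · t²    [quotient of powers]
= ((((t⁻¹ / t⁻⁵) / ((s²)⁻¹)) / s²) / t³) · t²    [power of a power]
= (((t⁴ / ((s²)⁻¹)) / s²) / t³) · t²    [quotient of powers]
= (((t⁴ / s⁻²) / s²) / t³) · t²    [power of a power]
= t³    [quotient of powers; product of powers]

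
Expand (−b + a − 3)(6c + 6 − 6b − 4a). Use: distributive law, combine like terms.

−6bc + 12b + 6b² − 2ab + 6ac + 18a − 4a² − 18c − 18

(−b + a − 3)(6c + 6 − 6b − 4a)
= −6bc − 6b + 6b² + 4ab + 6ac + 6a − 6ab − 4a² − 18c − 18 + 18b + 12a    [distributive law]
= −6bc + 12b + 6b² − 2ab + 6ac + 18a − 4a² − 18c − 18    [combine like terms]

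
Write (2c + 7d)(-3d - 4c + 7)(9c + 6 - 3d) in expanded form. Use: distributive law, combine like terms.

(2c + 7d)(-3d - 4c + 7)(9c + 6 - 3d)
= (-6cd - 8c² + 14c - 21d² - 28cd + 49d)(9c + 6 - 3d)    [distributive law]
= (-34cd - 8c² + 14c - 21d² + 49d)(9c + 6 - 3d)    [combine like terms]
= -306c²d - 204cd + 102cd² - 72c³ - 48c² + 24c²d + 126c² + 84c - 42cd - 189cd² - 126d² + 63d³ + 441cd + 294d - 147d²    [distributive law]
= -282c²d + 195cd - 87cd² - 72c³ + 78c² + 84c - 273d² + 63d³ + 294d    [combine like terms]

-282c²d + 195cd - 87cd² - 72c³ + 78c² + 84c - 273d² + 63d³ + 294d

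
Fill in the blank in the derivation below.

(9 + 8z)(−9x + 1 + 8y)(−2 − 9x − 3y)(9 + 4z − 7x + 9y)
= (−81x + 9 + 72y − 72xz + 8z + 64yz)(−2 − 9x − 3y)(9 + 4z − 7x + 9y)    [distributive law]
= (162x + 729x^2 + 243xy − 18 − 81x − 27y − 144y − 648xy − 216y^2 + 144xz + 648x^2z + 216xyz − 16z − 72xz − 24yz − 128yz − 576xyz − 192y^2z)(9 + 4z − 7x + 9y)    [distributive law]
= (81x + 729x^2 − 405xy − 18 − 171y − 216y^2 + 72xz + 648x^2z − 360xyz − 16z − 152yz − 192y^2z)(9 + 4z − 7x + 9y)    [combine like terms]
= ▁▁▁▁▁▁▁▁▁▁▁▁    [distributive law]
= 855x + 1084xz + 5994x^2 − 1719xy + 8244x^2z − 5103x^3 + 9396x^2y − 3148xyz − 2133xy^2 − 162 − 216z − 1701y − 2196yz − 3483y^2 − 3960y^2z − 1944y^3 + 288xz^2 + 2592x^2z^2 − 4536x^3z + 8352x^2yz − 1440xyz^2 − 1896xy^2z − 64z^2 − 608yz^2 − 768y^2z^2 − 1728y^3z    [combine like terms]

After distributive law, the bracketed line is:

729x + 324xz − 567x^2 + 729xy + 6561x^2 + 2916x^2z − 5103x^3 + 6561x^2y − 3645xy − 1620xyz + 2835x^2y − 3645xy^2 − 162 − 72z + 126x − 162y − 1539y − 684yz + 1197xy − 1539y^2 − 1944y^2 − 864y^2z + 1512xy^2 − 1944y^3 + 648xz + 288xz^2 − 504x^2z + 648xyz + 5832x^2z + 2592x^2z^2 − 4536x^3z + 5832x^2yz − 3240xyz − 1440xyz^2 + 2520x^2yz − 3240xy^2z − 144z − 64z^2 + 112xz − 144yz − 1368yz − 608yz^2 + 1064xyz − 1368y^2z − 1728y^2z − 768y^2z^2 + 1344xy^2z − 1728y^3z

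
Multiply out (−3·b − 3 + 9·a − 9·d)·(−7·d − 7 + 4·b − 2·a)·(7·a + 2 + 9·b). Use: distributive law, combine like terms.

(−3·b − 3 + 9·a − 9·d)·(−7·d − 7 + 4·b − 2·a)·(7·a + 2 + 9·b)
= (21·b·d + 21·b − 12·b^2 + 6·a·b + 21·d + 21 − 12·b + 6·a − 63·a·d − 63·a + 36·a·b − 18·a^2 + 63·d^2 + 63·d − 36·b·d + 18·a·d)·(7·a + 2 + 9·b)    [distributive law]
= (−15·b·d + 9·b − 12·b^2 + 42·a·b + 84·d + 21 − 57·a − 45·a·d − 18·a^2 + 63·d^2)·(7·a + 2 + 9·b)    [combine like terms]
= −105·a·b·d − 30·b·d − 135·b^2·d + 63·a·b + 18·b + 81·b^2 − 84·a·b^2 − 24·b^2 − 108·b^3 + 294·a^2·b + 84·a·b + 378·a·b^2 + 588·a·d + 168·d + 756·b·d + 147·a + 42 + 189·b − 399·a^2 − 114·a − 513·a·b − 315·a^2·d − 90·a·d − 405·a·b·d − 126·a^3 − 36·a^2 − 162·a^2·b + 441·a·d^2 + 126·d^2 + 567·b·d^2    [distributive law]
= −510·a·b·d + 726·b·d − 135·b^2·d − 366·a·b + 207·b + 57·b^2 + 294·a·b^2 − 108·b^3 + 132·a^2·b + 498·a·d + 168·d + 33·a + 42 − 435·a^2 − 315·a^2·d − 126·a^3 + 441·a·d^2 + 126·d^2 + 567·b·d^2    [combine like terms]

−510·a·b·d + 726·b·d − 135·b^2·d − 366·a·b + 207·b + 57·b^2 + 294·a·b^2 − 108·b^3 + 132·a^2·b + 498·a·d + 168·d + 33·a + 42 − 435·a^2 − 315·a^2·d − 126·a^3 + 441·a·d^2 + 126·d^2 + 567·b·d^2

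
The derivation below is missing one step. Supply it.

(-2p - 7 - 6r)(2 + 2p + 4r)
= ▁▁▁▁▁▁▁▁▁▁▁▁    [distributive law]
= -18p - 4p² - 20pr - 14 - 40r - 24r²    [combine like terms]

Applying distributive law to the line above:

-4p - 4p² - 8pr - 14 - 14p - 28r - 12r - 12pr - 24r²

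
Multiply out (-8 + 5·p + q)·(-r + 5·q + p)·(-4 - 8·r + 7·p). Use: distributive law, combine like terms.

(-8 + 5·p + q)·(-r + 5·q + p)·(-4 - 8·r + 7·p)
= (8·r - 40·q - 8·p - 5·p·r + 25·p·q + 5·p^2 - q·r + 5·q^2 + p·q)·(-4 - 8·r + 7·p)    [distributive law]
= (8·r - 40·q - 8·p - 5·p·r + 26·p·q + 5·p^2 - q·r + 5·q^2)·(-4 - 8·r + 7·p)    [combine like terms]
= -32·r - 64·r^2 + 56·p·r + 160·q + 320·q·r - 280·p·q + 32·p + 64·p·r - 56·p^2 + 20·p·r + 40·p·r^2 - 35·p^2·r - 104·p·q - 208·p·q·r + 182·p^2·q - 20·p^2 - 40·p^2·r + 35·p^3 + 4·q·r + 8·q·r^2 - 7·p·q·r - 20·q^2 - 40·q^2·r + 35·p·q^2    [distributive law]
= -32·r - 64·r^2 + 140·p·r + 160·q + 324·q·r - 384·p·q + 32·p - 76·p^2 + 40·p·r^2 - 75·p^2·r - 215·p·q·r + 182·p^2·q + 35·p^3 + 8·q·r^2 - 20·q^2 - 40·q^2·r + 35·p·q^2    [combine like terms]

-32·r - 64·r^2 + 140·p·r + 160·q + 324·q·r - 384·p·q + 32·p - 76·p^2 + 40·p·r^2 - 75·p^2·r - 215·p·q·r + 182·p^2·q + 35·p^3 + 8·q·r^2 - 20·q^2 - 40·q^2·r + 35·p·q^2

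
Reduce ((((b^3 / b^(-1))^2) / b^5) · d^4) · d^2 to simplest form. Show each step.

((((b^3 / b^(-1))^2) / b^5) · d^4) · d^2
= (((((b^3)^2) / ((b^(-1))^2)) / b^5) · d^4) · d^2    [power of a quotient]
= (((b^6 / ((b^(-1))^2)) / b^5) · d^4) · d^2    [power of a power]
= (((b^6 / b^(-2)) / b^5) · d^4) · d^2    [power of a power]
= ((b^8 / b^5) · d^4) · d^2    [quotient of powers]
= (b^3 · d^4) · d^2    [quotient of powers]
= b^3d^6    [product of powers]

b^3d^6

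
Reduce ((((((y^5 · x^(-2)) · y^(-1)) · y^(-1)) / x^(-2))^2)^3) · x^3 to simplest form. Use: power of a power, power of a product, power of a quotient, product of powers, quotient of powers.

x^3·y^18

((((((y^5 · x^(-2)) · y^(-1)) · y^(-1)) / x^(-2))^2)^3) · x^3
= (((((y^5 · x^(-2)) · y^(-1)) · y^(-1)) / x^(-2))^6) · x^3    [power of a power]
= (((((y^5 · x^(-2)) · y^(-1)) · y^(-1))^6) / ((x^(-2))^6)) · x^3    [power of a quotient]
= (((((y^5 · x^(-2)) · y^(-1))^6) · ((y^(-1))^6)) / ((x^(-2))^6)) · x^3    [power of a product]
= (((((y^5 · x^(-2))^6) · ((y^(-1))^6)) · ((y^(-1))^6)) / ((x^(-2))^6)) · x^3    [power of a product]
= ((((((y^5)^6) · ((x^(-2))^6)) · ((y^(-1))^6)) · ((y^(-1))^6)) / ((x^(-2))^6)) · x^3    [power of a product]
= ((((y^30 · ((x^(-2))^6)) · ((y^(-1))^6)) · ((y^(-1))^6)) / ((x^(-2))^6)) · x^3    [power of a power]
= ((((y^30 · x^(-12)) · ((y^(-1))^6)) · ((y^(-1))^6)) / ((x^(-2))^6)) · x^3    [power of a power]
= ((((y^30 · x^(-12)) · y^(-6)) · ((y^(-1))^6)) / ((x^(-2))^6)) · x^3    [power of a power]
= ((((y^30 · x^(-12)) · y^(-6)) · y^(-6)) / ((x^(-2))^6)) · x^3    [power of a power]
= ((((y^30 · x^(-12)) · y^(-6)) · y^(-6)) / x^(-12)) · x^3    [power of a power]
= x^3·y^18    [quotient of powers; product of powers]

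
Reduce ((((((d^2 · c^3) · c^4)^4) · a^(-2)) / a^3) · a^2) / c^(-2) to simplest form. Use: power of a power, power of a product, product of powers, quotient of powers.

a^(-3)·c^30·d^8

((((((d^2 · c^3) · c^4)^4) · a^(-2)) / a^3) · a^2) / c^(-2)
= ((((((d^2 · c^3)^4) · ((c^4)^4)) · a^(-2)) / a^3) · a^2) / c^(-2)    [power of a product]
= (((((((d^2)^4) · ((c^3)^4)) · ((c^4)^4)) · a^(-2)) / a^3) · a^2) / c^(-2)    [power of a product]
= (((((d^8 · ((c^3)^4)) · ((c^4)^4)) · a^(-2)) / a^3) · a^2) / c^(-2)    [power of a power]
= (((((d^8 · c^12) · ((c^4)^4)) · a^(-2)) / a^3) · a^2) / c^(-2)    [power of a power]
= (((((d^8 · c^12) · c^16) · a^(-2)) / a^3) · a^2) / c^(-2)    [power of a power]
= a^(-3)·c^30·d^8    [quotient of powers; product of powers]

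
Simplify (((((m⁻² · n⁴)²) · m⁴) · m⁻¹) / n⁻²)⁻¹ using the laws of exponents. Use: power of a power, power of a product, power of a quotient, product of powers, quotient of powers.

m·n⁻¹⁰

(((((m⁻² · n⁴)²) · m⁴) · m⁻¹) / n⁻²)⁻¹
= (((((m⁻² · n⁴)²) · m⁴) · m⁻¹)⁻¹) / ((n⁻²)⁻¹)    [power of a quotient]
= (((((m⁻² · n⁴)²) · m⁴)⁻¹) · ((m⁻¹)⁻¹)) / ((n⁻²)⁻¹)    [power of a product]
= (((((m⁻² · n⁴)²)⁻¹) · ((m⁴)⁻¹)) · ((m⁻¹)⁻¹)) / ((n⁻²)⁻¹)    [power of a product]
= ((((m⁻² · n⁴)⁻²) · ((m⁴)⁻¹)) · ((m⁻¹)⁻¹)) / ((n⁻²)⁻¹)    [power of a power]
= (((((m⁻²)⁻²) · ((n⁴)⁻²)) · ((m⁴)⁻¹)) · ((m⁻¹)⁻¹)) / ((n⁻²)⁻¹)    [power of a product]
= (((m⁴ · ((n⁴)⁻²)) · ((m⁴)⁻¹)) · ((m⁻¹)⁻¹)) / ((n⁻²)⁻¹)    [power of a power]
= (((m⁴ · n⁻⁸) · ((m⁴)⁻¹)) · ((m⁻¹)⁻¹)) / ((n⁻²)⁻¹)    [power of a power]
= (((m⁴ · n⁻⁸) · m⁻⁴) · ((m⁻¹)⁻¹)) / ((n⁻²)⁻¹)    [power of a power]
= (((m⁴ · n⁻⁸) · m⁻⁴) · m) / ((n⁻²)⁻¹)    [power of a power]
= (((m⁴ · n⁻⁸) · m⁻⁴) · m) / n²    [power of a power]
= m·n⁻¹⁰    [quotient of powers; product of powers]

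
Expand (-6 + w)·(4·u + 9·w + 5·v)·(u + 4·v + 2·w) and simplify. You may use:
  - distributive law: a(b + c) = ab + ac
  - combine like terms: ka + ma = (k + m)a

-24·u^2 - 126·u·v - 102·u·w - 276·v·w - 108·w^2 - 120·v^2 + 4·u^2·w + 21·u·v·w + 17·u·w^2 + 46·v·w^2 + 18·w^3 + 20·v^2·w

(-6 + w)·(4·u + 9·w + 5·v)·(u + 4·v + 2·w)
= (-24·u - 54·w - 30·v + 4·u·w + 9·w^2 + 5·v·w)·(u + 4·v + 2·w)    [distributive law]
= -24·u^2 - 96·u·v - 48·u·w - 54·u·w - 216·v·w - 108·w^2 - 30·u·v - 120·v^2 - 60·v·w + 4·u^2·w + 16·u·v·w + 8·u·w^2 + 9·u·w^2 + 36·v·w^2 + 18·w^3 + 5·u·v·w + 20·v^2·w + 10·v·w^2    [distributive law]
= -24·u^2 - 126·u·v - 102·u·w - 276·v·w - 108·w^2 - 120·v^2 + 4·u^2·w + 21·u·v·w + 17·u·w^2 + 46·v·w^2 + 18·w^3 + 20·v^2·w    [combine like terms]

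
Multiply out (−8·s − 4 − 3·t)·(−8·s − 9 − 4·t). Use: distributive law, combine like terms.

(−8·s − 4 − 3·t)·(−8·s − 9 − 4·t)
= 64·s² + 72·s + 32·s·t + 32·s + 36 + 16·t + 24·s·t + 27·t + 12·t²    [distributive law]
= 64·s² + 104·s + 56·s·t + 36 + 43·t + 12·t²    [combine like terms]

64·s² + 104·s + 56·s·t + 36 + 43·t + 12·t²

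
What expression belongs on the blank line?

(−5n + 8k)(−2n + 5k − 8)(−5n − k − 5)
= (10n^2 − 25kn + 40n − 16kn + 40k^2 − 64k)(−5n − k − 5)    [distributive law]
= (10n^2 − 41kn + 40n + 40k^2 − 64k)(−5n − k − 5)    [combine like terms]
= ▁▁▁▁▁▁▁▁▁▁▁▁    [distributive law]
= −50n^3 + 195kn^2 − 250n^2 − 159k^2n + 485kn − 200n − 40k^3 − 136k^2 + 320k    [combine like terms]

After distributive law, the bracketed line is:

−50n^3 − 10kn^2 − 50n^2 + 205kn^2 + 41k^2n + 205kn − 200n^2 − 40kn − 200n − 200k^2n − 40k^3 − 200k^2 + 320kn + 64k^2 + 320k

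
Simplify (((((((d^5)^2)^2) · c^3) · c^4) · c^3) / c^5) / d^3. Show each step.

c^5d^17

(((((((d^5)^2)^2) · c^3) · c^4) · c^3) / c^5) / d^3
= ((((((d^5)^4) · c^3) · c^4) · c^3) / c^5) / d^3    [power of a power]
= ((((d^20 · c^3) · c^4) · c^3) / c^5) / d^3    [power of a power]
= c^5d^17    [quotient of powers; product of powers]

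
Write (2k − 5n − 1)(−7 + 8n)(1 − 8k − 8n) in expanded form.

−70k + 112k^2 − 88kn − 128k^2n + 192kn^2 − 29n − 256n^2 + 320n^3 + 7

(2k − 5n − 1)(−7 + 8n)(1 − 8k − 8n)
= (−14k + 16kn + 35n − 40n^2 + 7 − 8n)(1 − 8k − 8n)    [distributive law]
= (−14k + 16kn + 27n − 40n^2 + 7)(1 − 8k − 8n)    [combine like terms]
= −14k + 112k^2 + 112kn + 16kn − 128k^2n − 128kn^2 + 27n − 216kn − 216n^2 − 40n^2 + 320kn^2 + 320n^3 + 7 − 56k − 56n    [distributive law]
= −70k + 112k^2 − 88kn − 128k^2n + 192kn^2 − 29n − 256n^2 + 320n^3 + 7    [combine like terms]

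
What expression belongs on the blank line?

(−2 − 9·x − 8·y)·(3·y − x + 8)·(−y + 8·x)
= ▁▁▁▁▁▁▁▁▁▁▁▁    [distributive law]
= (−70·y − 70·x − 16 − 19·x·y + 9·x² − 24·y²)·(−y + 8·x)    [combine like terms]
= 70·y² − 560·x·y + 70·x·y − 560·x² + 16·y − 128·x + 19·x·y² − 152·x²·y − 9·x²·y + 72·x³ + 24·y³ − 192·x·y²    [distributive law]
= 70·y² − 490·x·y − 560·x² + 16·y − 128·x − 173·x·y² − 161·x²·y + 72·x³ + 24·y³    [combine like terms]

By distributive law:

(−6·y + 2·x − 16 − 27·x·y + 9·x² − 72·x − 24·y² + 8·x·y − 64·y)·(−y + 8·x)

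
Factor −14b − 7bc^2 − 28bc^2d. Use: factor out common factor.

7b(−2 − c^2 − 4c^2d)

−14b − 7bc^2 − 28bc^2d
= 7(−2b − bc^2 − 4bc^2d)    [factor out 7]
= 7b(−2 − c^2 − 4c^2d)    [factor out b]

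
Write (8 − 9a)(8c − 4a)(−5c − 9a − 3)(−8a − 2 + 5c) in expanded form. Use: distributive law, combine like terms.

840ac^2 − 320c^2 − 1600c^3 + 1564a^2c + 2416ac + 384c − 792a^3 − 1128a^2 − 192a − 540a^2c^2 + 1800ac^3 − 5364a^3c + 2592a^4

(8 − 9a)(8c − 4a)(−5c − 9a − 3)(−8a − 2 + 5c)
= (64c − 32a − 72ac + 36a^2)(−5c − 9a − 3)(−8a − 2 + 5c)    [distributive law]
= (−320c^2 − 576ac − 192c + 160ac + 288a^2 + 96a + 360ac^2 + 648a^2c + 216ac − 180a^2c − 324a^3 − 108a^2)(−8a − 2 + 5c)    [distributive law]
= (−320c^2 − 200ac − 192c + 180a^2 + 96a + 360ac^2 + 468a^2c − 324a^3)(−8a − 2 + 5c)    [combine like terms]
= 2560ac^2 + 640c^2 − 1600c^3 + 1600a^2c + 400ac − 1000ac^2 + 1536ac + 384c − 960c^2 − 1440a^3 − 360a^2 + 900a^2c − 768a^2 − 192a + 480ac − 2880a^2c^2 − 720ac^2 + 1800ac^3 − 3744a^3c − 936a^2c + 2340a^2c^2 + 2592a^4 + 648a^3 − 1620a^3c    [distributive law]
= 840ac^2 − 320c^2 − 1600c^3 + 1564a^2c + 2416ac + 384c − 792a^3 − 1128a^2 − 192a − 540a^2c^2 + 1800ac^3 − 5364a^3c + 2592a^4    [combine like terms]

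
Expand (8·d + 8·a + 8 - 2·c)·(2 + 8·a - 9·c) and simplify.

(8·d + 8·a + 8 - 2·c)·(2 + 8·a - 9·c)
= 16·d + 64·a·d - 72·c·d + 16·a + 64·a^2 - 72·a·c + 16 + 64·a - 72·c - 4·c - 16·a·c + 18·c^2    [distributive law]
= 16·d + 64·a·d - 72·c·d + 80·a + 64·a^2 - 88·a·c + 16 - 76·c + 18·c^2    [combine like terms]

16·d + 64·a·d - 72·c·d + 80·a + 64·a^2 - 88·a·c + 16 - 76·c + 18·c^2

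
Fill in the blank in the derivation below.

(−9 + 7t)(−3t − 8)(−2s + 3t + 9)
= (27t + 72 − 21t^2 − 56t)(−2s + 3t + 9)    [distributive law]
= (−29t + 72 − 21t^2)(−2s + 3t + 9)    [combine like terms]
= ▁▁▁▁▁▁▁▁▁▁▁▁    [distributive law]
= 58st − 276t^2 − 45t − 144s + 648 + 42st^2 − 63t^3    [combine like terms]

Applying distributive law to the line above:

58st − 87t^2 − 261t − 144s + 216t + 648 + 42st^2 − 63t^3 − 189t^2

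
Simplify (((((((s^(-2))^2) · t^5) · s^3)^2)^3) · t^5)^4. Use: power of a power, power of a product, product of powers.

s^(-24)t^140

(((((((s^(-2))^2) · t^5) · s^3)^2)^3) · t^5)^4
= (((((((s^(-2))^2) · t^5) · s^3)^2)^3)^4) · ((t^5)^4)    [power of a product]
= ((((((s^(-2))^2) · t^5) · s^3)^2)^12) · ((t^5)^4)    [power of a power]
= (((((s^(-2))^2) · t^5) · s^3)^24) · ((t^5)^4)    [power of a power]
= (((((s^(-2))^2) · t^5)^24) · ((s^3)^24)) · ((t^5)^4)    [power of a product]
= (((((s^(-2))^2)^24) · ((t^5)^24)) · ((s^3)^24)) · ((t^5)^4)    [power of a product]
= ((((s^(-2))^48) · ((t^5)^24)) · ((s^3)^24)) · ((t^5)^4)    [power of a power]
= ((s^(-96) · ((t^5)^24)) · ((s^3)^24)) · ((t^5)^4)    [power of a power]
= ((s^(-96) · t^120) · ((s^3)^24)) · ((t^5)^4)    [power of a power]
= ((s^(-96) · t^120) · s^72) · ((t^5)^4)    [power of a power]
= ((s^(-96) · t^120) · s^72) · t^20    [power of a power]
= s^(-24)t^140    [product of powers]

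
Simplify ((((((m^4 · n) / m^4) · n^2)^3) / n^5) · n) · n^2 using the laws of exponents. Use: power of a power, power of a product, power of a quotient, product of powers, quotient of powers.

((((((m^4 · n) / m^4) · n^2)^3) / n^5) · n) · n^2
= ((((((m^4 · n) / m^4)^3) · ((n^2)^3)) / n^5) · n) · n^2    [power of a product]
= ((((((m^4 · n)^3) / ((m^4)^3)) · ((n^2)^3)) / n^5) · n) · n^2    [power of a quotient]
= (((((((m^4)^3) · (n^3)) / ((m^4)^3)) · ((n^2)^3)) / n^5) · n) · n^2    [power of a product]
= (((((m^12 · (n^3)) / ((m^4)^3)) · ((n^2)^3)) / n^5) · n) · n^2    [power of a power]
= (((((m^12 · n^3) / m^12) · ((n^2)^3)) / n^5) · n) · n^2    [power of a power]
= (((((m^12 · n^3) / m^12) · n^6) / n^5) · n) · n^2    [power of a power]
= n^7    [quotient of powers; product of powers]

n^7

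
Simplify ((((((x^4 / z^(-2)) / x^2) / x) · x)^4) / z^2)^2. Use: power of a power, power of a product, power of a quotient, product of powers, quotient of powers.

((((((x^4 / z^(-2)) / x^2) / x) · x)^4) / z^2)^2
= ((((((x^4 / z^(-2)) / x^2) / x) · x)^4)^2) / ((z^2)^2)    [power of a quotient]
= (((((x^4 / z^(-2)) / x^2) / x) · x)^8) / ((z^2)^2)    [power of a power]
= (((((x^4 / z^(-2)) / x^2) / x)^8) · (x^8)) / ((z^2)^2)    [power of a product]
= (((((x^4 / z^(-2)) / x^2)^8) / (x^8)) · (x^8)) / ((z^2)^2)    [power of a quotient]
= (((((x^4 / z^(-2))^8) / ((x^2)^8)) / (x^8)) · (x^8)) / ((z^2)^2)    [power of a quotient]
= ((((((x^4)^8) / ((z^(-2))^8)) / ((x^2)^8)) / (x^8)) · (x^8)) / ((z^2)^2)    [power of a quotient]
= ((((x^32 / ((z^(-2))^8)) / ((x^2)^8)) / (x^8)) · (x^8)) / ((z^2)^2)    [power of a power]
= ((((x^32 / z^(-16)) / ((x^2)^8)) / (x^8)) · (x^8)) / ((z^2)^2)    [power of a power]
= ((((x^32 / z^(-16)) / x^16) / (x^8)) · (x^8)) / ((z^2)^2)    [power of a power]
= ((((x^32 / z^(-16)) / x^16) / x^8) · x^8) / z^4    [power of a power]
= x^16z^12    [quotient of powers; product of powers]

x^16z^12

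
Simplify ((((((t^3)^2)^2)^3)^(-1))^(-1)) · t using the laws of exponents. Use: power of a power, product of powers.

t^37

((((((t^3)^2)^2)^3)^(-1))^(-1)) · t
= (((((t^3)^2)^2)^3)^1) · t    [power of a power]
= ((((t^3)^2)^2)^3) · t    [power of a power]
= (((t^3)^2)^6) · t    [power of a power]
= ((t^3)^12) · t    [power of a power]
= t^36 · t    [power of a power]
= t^37    [product of powers]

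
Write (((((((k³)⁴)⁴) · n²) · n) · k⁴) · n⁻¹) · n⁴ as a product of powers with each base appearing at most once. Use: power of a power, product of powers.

k⁵²n⁶

(((((((k³)⁴)⁴) · n²) · n) · k⁴) · n⁻¹) · n⁴
= ((((((k³)¹⁶) · n²) · n) · k⁴) · n⁻¹) · n⁴    [power of a power]
= ((((k⁴⁸ · n²) · n) · k⁴) · n⁻¹) · n⁴    [power of a power]
= k⁵²n⁶    [product of powers]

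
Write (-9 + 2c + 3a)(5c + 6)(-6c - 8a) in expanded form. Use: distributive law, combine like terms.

(-9 + 2c + 3a)(5c + 6)(-6c - 8a)
= (-45c - 54 + 10c^2 + 12c + 15ac + 18a)(-6c - 8a)    [distributive law]
= (-33c - 54 + 10c^2 + 15ac + 18a)(-6c - 8a)    [combine like terms]
= 198c^2 + 264ac + 324c + 432a - 60c^3 - 80ac^2 - 90ac^2 - 120a^2c - 108ac - 144a^2    [distributive law]
= 198c^2 + 156ac + 324c + 432a - 60c^3 - 170ac^2 - 120a^2c - 144a^2    [combine like terms]

198c^2 + 156ac + 324c + 432a - 60c^3 - 170ac^2 - 120a^2c - 144a^2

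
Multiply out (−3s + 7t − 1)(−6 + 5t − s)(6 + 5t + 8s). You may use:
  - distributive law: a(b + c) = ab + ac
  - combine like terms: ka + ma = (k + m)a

(−3s + 7t − 1)(−6 + 5t − s)(6 + 5t + 8s)
= (18s − 15st + 3s² − 42t + 35t² − 7st + 6 − 5t + s)(6 + 5t + 8s)    [distributive law]
= (19s − 22st + 3s² − 47t + 35t² + 6)(6 + 5t + 8s)    [combine like terms]
= 114s + 95st + 152s² − 132st − 110st² − 176s²t + 18s² + 15s²t + 24s³ − 282t − 235t² − 376st + 210t² + 175t³ + 280st² + 36 + 30t + 48s    [distributive law]
= 162s − 413st + 170s² + 170st² − 161s²t + 24s³ − 252t − 25t² + 175t³ + 36    [combine like terms]

162s − 413st + 170s² + 170st² − 161s²t + 24s³ − 252t − 25t² + 175t³ + 36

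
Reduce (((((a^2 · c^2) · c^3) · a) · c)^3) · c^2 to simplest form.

(((((a^2 · c^2) · c^3) · a) · c)^3) · c^2
= (((((a^2 · c^2) · c^3) · a)^3) · (c^3)) · c^2    [power of a product]
= (((((a^2 · c^2) · c^3)^3) · (a^3)) · (c^3)) · c^2    [power of a product]
= (((((a^2 · c^2)^3) · ((c^3)^3)) · (a^3)) · (c^3)) · c^2    [power of a product]
= ((((((a^2)^3) · ((c^2)^3)) · ((c^3)^3)) · (a^3)) · (c^3)) · c^2    [power of a product]
= ((((a^6 · ((c^2)^3)) · ((c^3)^3)) · (a^3)) · (c^3)) · c^2    [power of a power]
= ((((a^6 · c^6) · ((c^3)^3)) · (a^3)) · (c^3)) · c^2    [power of a power]
= ((((a^6 · c^6) · c^9) · (a^3)) · (c^3)) · c^2    [power of a power]
= a^9·c^20    [product of powers]

a^9·c^20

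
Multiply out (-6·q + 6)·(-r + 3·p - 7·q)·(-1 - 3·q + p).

12·q·r - 18·q^2·r + 6·p·q·r - 78·p·q + 96·p·q^2 - 18·p^2·q + 84·q^2 - 126·q^3 + 6·r - 6·p·r - 18·p + 18·p^2 + 42·q

(-6·q + 6)·(-r + 3·p - 7·q)·(-1 - 3·q + p)
= (6·q·r - 18·p·q + 42·q^2 - 6·r + 18·p - 42·q)·(-1 - 3·q + p)    [distributive law]
= -6·q·r - 18·q^2·r + 6·p·q·r + 18·p·q + 54·p·q^2 - 18·p^2·q - 42·q^2 - 126·q^3 + 42·p·q^2 + 6·r + 18·q·r - 6·p·r - 18·p - 54·p·q + 18·p^2 + 42·q + 126·q^2 - 42·p·q    [distributive law]
= 12·q·r - 18·q^2·r + 6·p·q·r - 78·p·q + 96·p·q^2 - 18·p^2·q + 84·q^2 - 126·q^3 + 6·r - 6·p·r - 18·p + 18·p^2 + 42·q    [combine like terms]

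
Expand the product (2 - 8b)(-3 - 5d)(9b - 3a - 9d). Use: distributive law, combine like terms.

-54b + 18a + 54d - 306bd + 30ad + 90d² + 216b² - 72ab + 360b²d - 120abd - 360bd²

(2 - 8b)(-3 - 5d)(9b - 3a - 9d)
= (-6 - 10d + 24b + 40bd)(9b - 3a - 9d)    [distributive law]
= -54b + 18a + 54d - 90bd + 30ad + 90d² + 216b² - 72ab - 216bd + 360b²d - 120abd - 360bd²    [distributive law]
= -54b + 18a + 54d - 306bd + 30ad + 90d² + 216b² - 72ab + 360b²d - 120abd - 360bd²    [combine like terms]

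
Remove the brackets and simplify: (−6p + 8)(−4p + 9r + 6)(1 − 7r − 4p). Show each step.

296p² + 48p²r − 96p³ + 134pr + 378pr² − 260p − 264r − 504r² + 48

(−6p + 8)(−4p + 9r + 6)(1 − 7r − 4p)
= (24p² − 54pr − 36p − 32p + 72r + 48)(1 − 7r − 4p)    [distributive law]
= (24p² − 54pr − 68p + 72r + 48)(1 − 7r − 4p)    [combine like terms]
= 24p² − 168p²r − 96p³ − 54pr + 378pr² + 216p²r − 68p + 476pr + 272p² + 72r − 504r² − 288pr + 48 − 336r − 192p    [distributive law]
= 296p² + 48p²r − 96p³ + 134pr + 378pr² − 260p − 264r − 504r² + 48    [combine like terms]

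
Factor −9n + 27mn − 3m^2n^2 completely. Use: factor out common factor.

3n(−3 + 9m − m^2n)

−9n + 27mn − 3m^2n^2
= 3(−3n + 9mn − m^2n^2)    [factor out 3]
= 3n(−3 + 9m − m^2n)    [factor out n]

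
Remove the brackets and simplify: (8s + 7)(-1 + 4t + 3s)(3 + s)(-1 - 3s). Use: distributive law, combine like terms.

(8s + 7)(-1 + 4t + 3s)(3 + s)(-1 - 3s)
= (-8s + 32st + 24s² - 7 + 28t + 21s)(3 + s)(-1 - 3s)    [distributive law]
= (13s + 32st + 24s² - 7 + 28t)(3 + s)(-1 - 3s)    [combine like terms]
= (39s + 13s² + 96st + 32s²t + 72s² + 24s³ - 21 - 7s + 84t + 28st)(-1 - 3s)    [distributive law]
= (32s + 85s² + 124st + 32s²t + 24s³ - 21 + 84t)(-1 - 3s)    [combine like terms]
= -32s - 96s² - 85s² - 255s³ - 124st - 372s²t - 32s²t - 96s³t - 24s³ - 72s⁴ + 21 + 63s - 84t - 252st    [distributive law]
= 31s - 181s² - 279s³ - 376st - 404s²t - 96s³t - 72s⁴ + 21 - 84t    [combine like terms]

31s - 181s² - 279s³ - 376st - 404s²t - 96s³t - 72s⁴ + 21 - 84t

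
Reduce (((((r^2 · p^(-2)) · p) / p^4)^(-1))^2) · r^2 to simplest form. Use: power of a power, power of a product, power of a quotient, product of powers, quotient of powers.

(((((r^2 · p^(-2)) · p) / p^4)^(-1))^2) · r^2
= ((((r^2 · p^(-2)) · p) / p^4)^(-2)) · r^2    [power of a power]
= ((((r^2 · p^(-2)) · p)^(-2)) / ((p^4)^(-2))) · r^2    [power of a quotient]
= ((((r^2 · p^(-2))^(-2)) · (p^(-2))) / ((p^4)^(-2))) · r^2    [power of a product]
= (((((r^2)^(-2)) · ((p^(-2))^(-2))) · (p^(-2))) / ((p^4)^(-2))) · r^2    [power of a product]
= (((r^(-4) · ((p^(-2))^(-2))) · (p^(-2))) / ((p^4)^(-2))) · r^2    [power of a power]
= (((r^(-4) · p^4) · (p^(-2))) / ((p^4)^(-2))) · r^2    [power of a power]
= (((r^(-4) · p^4) · p^(-2)) / p^(-8)) · r^2    [power of a power]
= p^10r^(-2)    [quotient of powers; product of powers]

p^10r^(-2)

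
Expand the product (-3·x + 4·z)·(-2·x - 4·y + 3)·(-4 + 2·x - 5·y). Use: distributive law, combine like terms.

-42·x² + 12·x³ - 6·x²·y - 3·x·y - 60·x·y² + 36·x + 56·x·z - 16·x²·z + 8·x·y·z + 4·y·z + 80·y²·z - 48·z

(-3·x + 4·z)·(-2·x - 4·y + 3)·(-4 + 2·x - 5·y)
= (6·x² + 12·x·y - 9·x - 8·x·z - 16·y·z + 12·z)·(-4 + 2·x - 5·y)    [distributive law]
= -24·x² + 12·x³ - 30·x²·y - 48·x·y + 24·x²·y - 60·x·y² + 36·x - 18·x² + 45·x·y + 32·x·z - 16·x²·z + 40·x·y·z + 64·y·z - 32·x·y·z + 80·y²·z - 48·z + 24·x·z - 60·y·z    [distributive law]
= -42·x² + 12·x³ - 6·x²·y - 3·x·y - 60·x·y² + 36·x + 56·x·z - 16·x²·z + 8·x·y·z + 4·y·z + 80·y²·z - 48·z    [combine like terms]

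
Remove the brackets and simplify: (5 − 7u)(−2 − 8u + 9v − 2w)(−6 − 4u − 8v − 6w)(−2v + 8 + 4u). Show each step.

(5 − 7u)(−2 − 8u + 9v − 2w)(−6 − 4u − 8v − 6w)(−2v + 8 + 4u)
= (−10 − 40u + 45v − 10w + 14u + 56u^2 − 63uv + 14uw)(−6 − 4u − 8v − 6w)(−2v + 8 + 4u)    [distributive law]
= (−10 − 26u + 45v − 10w + 56u^2 − 63uv + 14uw)(−6 − 4u − 8v − 6w)(−2v + 8 + 4u)    [combine like terms]
= (60 + 40u + 80v + 60w + 156u + 104u^2 + 208uv + 156uw − 270v − 180uv − 360v^2 − 270vw + 60w + 40uw + 80vw + 60w^2 − 336u^2 − 224u^3 − 448u^2v − 336u^2w + 378uv + 252u^2v + 504uv^2 + 378uvw − 84uw − 56u^2w − 112uvw − 84uw^2)(−2v + 8 + 4u)    [distributive law]
= (60 + 196u − 190v + 120w − 232u^2 + 406uv + 112uw − 360v^2 − 190vw + 60w^2 − 224u^3 − 196u^2v − 392u^2w + 504uv^2 + 266uvw − 84uw^2)(−2v + 8 + 4u)    [combine like terms]
= −120v + 480 + 240u − 392uv + 1568u + 784u^2 + 380v^2 − 1520v − 760uv − 240vw + 960w + 480uw + 464u^2v − 1856u^2 − 928u^3 − 812uv^2 + 3248uv + 1624u^2v − 224uvw + 896uw + 448u^2w + 720v^3 − 2880v^2 − 1440uv^2 + 380v^2w − 1520vw − 760uvw − 120vw^2 + 480w^2 + 240uw^2 + 448u^3v − 1792u^3 − 896u^4 + 392u^2v^2 − 1568u^2v − 784u^3v + 784u^2vw − 3136u^2w − 1568u^3w − 1008uv^3 + 4032uv^2 + 2016u^2v^2 − 532uv^2w + 2128uvw + 1064u^2vw + 168uvw^2 − 672uw^2 − 336u^2w^2    [distributive law]
= −1640v + 480 + 1808u + 2096uv − 1072u^2 − 2500v^2 − 1760vw + 960w + 1376uw + 520u^2v − 2720u^3 + 1780uv^2 + 1144uvw − 2688u^2w + 720v^3 + 380v^2w − 120vw^2 + 480w^2 − 432uw^2 − 336u^3v − 896u^4 + 2408u^2v^2 + 1848u^2vw − 1568u^3w − 1008uv^3 − 532uv^2w + 168uvw^2 − 336u^2w^2    [combine like terms]

−1640v + 480 + 1808u + 2096uv − 1072u^2 − 2500v^2 − 1760vw + 960w + 1376uw + 520u^2v − 2720u^3 + 1780uv^2 + 1144uvw − 2688u^2w + 720v^3 + 380v^2w − 120vw^2 + 480w^2 − 432uw^2 − 336u^3v − 896u^4 + 2408u^2v^2 + 1848u^2vw − 1568u^3w − 1008uv^3 − 532uv^2w + 168uvw^2 − 336u^2w^2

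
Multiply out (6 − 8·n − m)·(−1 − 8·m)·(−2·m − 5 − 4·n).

247·m + 30 − 16·n + 54·m² − 148·m·n − 32·n² − 160·m²·n − 256·m·n² − 16·m³

(6 − 8·n − m)·(−1 − 8·m)·(−2·m − 5 − 4·n)
= (−6 − 48·m + 8·n + 64·m·n + m + 8·m²)·(−2·m − 5 − 4·n)    [distributive law]
= (−6 − 47·m + 8·n + 64·m·n + 8·m²)·(−2·m − 5 − 4·n)    [combine like terms]
= 12·m + 30 + 24·n + 94·m² + 235·m + 188·m·n − 16·m·n − 40·n − 32·n² − 128·m²·n − 320·m·n − 256·m·n² − 16·m³ − 40·m² − 32·m²·n    [distributive law]
= 247·m + 30 − 16·n + 54·m² − 148·m·n − 32·n² − 160·m²·n − 256·m·n² − 16·m³    [combine like terms]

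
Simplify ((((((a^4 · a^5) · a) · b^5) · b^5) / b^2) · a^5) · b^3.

((((((a^4 · a^5) · a) · b^5) · b^5) / b^2) · a^5) · b^3
= (((((a^9 · a) · b^5) · b^5) / b^2) · a^5) · b^3    [product of powers]
= ((((a^10 · b^5) · b^5) / b^2) · a^5) · b^3    [product of powers]
= a^15·b^11    [quotient of powers; product of powers]

a^15·b^11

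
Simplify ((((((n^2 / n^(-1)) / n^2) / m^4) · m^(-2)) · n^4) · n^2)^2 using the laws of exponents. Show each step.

((((((n^2 / n^(-1)) / n^2) / m^4) · m^(-2)) · n^4) · n^2)^2
= ((((((n^2 / n^(-1)) / n^2) / m^4) · m^(-2)) · n^4)^2) · ((n^2)^2)    [power of a product]
= ((((((n^2 / n^(-1)) / n^2) / m^4) · m^(-2))^2) · ((n^4)^2)) · ((n^2)^2)    [power of a product]
= ((((((n^2 / n^(-1)) / n^2) / m^4)^2) · ((m^(-2))^2)) · ((n^4)^2)) · ((n^2)^2)    [power of a product]
= ((((((n^2 / n^(-1)) / n^2)^2) / ((m^4)^2)) · ((m^(-2))^2)) · ((n^4)^2)) · ((n^2)^2)    [power of a quotient]
= ((((((n^2 / n^(-1))^2) / ((n^2)^2)) / ((m^4)^2)) · ((m^(-2))^2)) · ((n^4)^2)) · ((n^2)^2)    [power of a quotient]
= (((((((n^2)^2) / ((n^(-1))^2)) / ((n^2)^2)) / ((m^4)^2)) · ((m^(-2))^2)) · ((n^4)^2)) · ((n^2)^2)    [power of a quotient]
= (((((n^4 / ((n^(-1))^2)) / ((n^2)^2)) / ((m^4)^2)) · ((m^(-2))^2)) · ((n^4)^2)) · ((n^2)^2)    [power of a power]
= (((((n^4 / n^(-2)) / ((n^2)^2)) / ((m^4)^2)) · ((m^(-2))^2)) · ((n^4)^2)) · ((n^2)^2)    [power of a power]
= ((((n^6 / ((n^2)^2)) / ((m^4)^2)) · ((m^(-2))^2)) · ((n^4)^2)) · ((n^2)^2)    [quotient of powers]
= ((((n^6 / n^4) / ((m^4)^2)) · ((m^(-2))^2)) · ((n^4)^2)) · ((n^2)^2)    [power of a power]
= (((n^2 / ((m^4)^2)) · ((m^(-2))^2)) · ((n^4)^2)) · ((n^2)^2)    [quotient of powers]
= (((n^2 / m^8) · ((m^(-2))^2)) · ((n^4)^2)) · ((n^2)^2)    [power of a power]
= (((n^2 / m^8) · m^(-4)) · ((n^4)^2)) · ((n^2)^2)    [power of a power]
= (((n^2 / m^8) · m^(-4)) · n^8) · ((n^2)^2)    [power of a power]
= (((n^2 / m^8) · m^(-4)) · n^8) · n^4    [power of a power]
= m^(-12)n^14    [quotient of powers; product of powers]

m^(-12)n^14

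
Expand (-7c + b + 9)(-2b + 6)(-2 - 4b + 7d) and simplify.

140bc - 56b²c + 98bcd + 84c - 294cd + 52b² + 8b³ - 14b²d - 192b - 84bd - 108 + 378d

(-7c + b + 9)(-2b + 6)(-2 - 4b + 7d)
= (14bc - 42c - 2b² + 6b - 18b + 54)(-2 - 4b + 7d)    [distributive law]
= (14bc - 42c - 2b² - 12b + 54)(-2 - 4b + 7d)    [combine like terms]
= -28bc - 56b²c + 98bcd + 84c + 168bc - 294cd + 4b² + 8b³ - 14b²d + 24b + 48b² - 84bd - 108 - 216b + 378d    [distributive law]
= 140bc - 56b²c + 98bcd + 84c - 294cd + 52b² + 8b³ - 14b²d - 192b - 84bd - 108 + 378d    [combine like terms]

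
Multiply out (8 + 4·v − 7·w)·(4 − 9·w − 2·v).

(8 + 4·v − 7·w)·(4 − 9·w − 2·v)
= 32 − 72·w − 16·v + 16·v − 36·v·w − 8·v^2 − 28·w + 63·w^2 + 14·v·w    [distributive law]
= 32 − 100·w − 22·v·w − 8·v^2 + 63·w^2    [combine like terms]

32 − 100·w − 22·v·w − 8·v^2 + 63·w^2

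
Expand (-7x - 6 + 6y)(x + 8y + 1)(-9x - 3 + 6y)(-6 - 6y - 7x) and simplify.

-1344x^3 - 3234x^3y - 441x^4 - 1479x^2 - 6426x^2y + 2676x^2y^2 - 3888xy + 4464xy^2 + 2376xy^3 - 684x - 648y + 1836y^2 + 648y^3 - 108 - 1728y^4

(-7x - 6 + 6y)(x + 8y + 1)(-9x - 3 + 6y)(-6 - 6y - 7x)
= (-7x^2 - 56xy - 7x - 6x - 48y - 6 + 6xy + 48y^2 + 6y)(-9x - 3 + 6y)(-6 - 6y - 7x)    [distributive law]
= (-7x^2 - 50xy - 13x - 42y - 6 + 48y^2)(-9x - 3 + 6y)(-6 - 6y - 7x)    [combine like terms]
= (63x^3 + 21x^2 - 42x^2y + 450x^2y + 150xy - 300xy^2 + 117x^2 + 39x - 78xy + 378xy + 126y - 252y^2 + 54x + 18 - 36y - 432xy^2 - 144y^2 + 288y^3)(-6 - 6y - 7x)    [distributive law]
= (63x^3 + 138x^2 + 408x^2y + 450xy - 732xy^2 + 93x + 90y - 396y^2 + 18 + 288y^3)(-6 - 6y - 7x)    [combine like terms]
= -378x^3 - 378x^3y - 441x^4 - 828x^2 - 828x^2y - 966x^3 - 2448x^2y - 2448x^2y^2 - 2856x^3y - 2700xy - 2700xy^2 - 3150x^2y + 4392xy^2 + 4392xy^3 + 5124x^2y^2 - 558x - 558xy - 651x^2 - 540y - 540y^2 - 630xy + 2376y^2 + 2376y^3 + 2772xy^2 - 108 - 108y - 126x - 1728y^3 - 1728y^4 - 2016xy^3    [distributive law]
= -1344x^3 - 3234x^3y - 441x^4 - 1479x^2 - 6426x^2y + 2676x^2y^2 - 3888xy + 4464xy^2 + 2376xy^3 - 684x - 648y + 1836y^2 + 648y^3 - 108 - 1728y^4    [combine like terms]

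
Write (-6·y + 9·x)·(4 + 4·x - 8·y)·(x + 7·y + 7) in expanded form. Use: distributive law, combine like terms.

(-6·y + 9·x)·(4 + 4·x - 8·y)·(x + 7·y + 7)
= (-24·y - 24·x·y + 48·y^2 + 36·x + 36·x^2 - 72·x·y)·(x + 7·y + 7)    [distributive law]
= (-24·y - 96·x·y + 48·y^2 + 36·x + 36·x^2)·(x + 7·y + 7)    [combine like terms]
= -24·x·y - 168·y^2 - 168·y - 96·x^2·y - 672·x·y^2 - 672·x·y + 48·x·y^2 + 336·y^3 + 336·y^2 + 36·x^2 + 252·x·y + 252·x + 36·x^3 + 252·x^2·y + 252·x^2    [distributive law]
= -444·x·y + 168·y^2 - 168·y + 156·x^2·y - 624·x·y^2 + 336·y^3 + 288·x^2 + 252·x + 36·x^3    [combine like terms]

-444·x·y + 168·y^2 - 168·y + 156·x^2·y - 624·x·y^2 + 336·y^3 + 288·x^2 + 252·x + 36·x^3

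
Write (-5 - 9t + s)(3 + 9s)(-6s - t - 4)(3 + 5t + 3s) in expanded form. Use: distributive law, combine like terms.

954s + 3243st + 1422s^2 + 669t + 696t^2 + 180 + 4095s^2t + 486s^3 + 2964st^2 + 135t^3 + 2628s^2t^2 + 1161s^3t + 405st^3 - 162s^4

(-5 - 9t + s)(3 + 9s)(-6s - t - 4)(3 + 5t + 3s)
= (-15 - 45s - 27t - 81st + 3s + 9s^2)(-6s - t - 4)(3 + 5t + 3s)    [distributive law]
= (-15 - 42s - 27t - 81st + 9s^2)(-6s - t - 4)(3 + 5t + 3s)    [combine like terms]
= (90s + 15t + 60 + 252s^2 + 42st + 168s + 162st + 27t^2 + 108t + 486s^2t + 81st^2 + 324st - 54s^3 - 9s^2t - 36s^2)(3 + 5t + 3s)    [distributive law]
= (258s + 123t + 60 + 216s^2 + 528st + 27t^2 + 477s^2t + 81st^2 - 54s^3)(3 + 5t + 3s)    [combine like terms]
= 774s + 1290st + 774s^2 + 369t + 615t^2 + 369st + 180 + 300t + 180s + 648s^2 + 1080s^2t + 648s^3 + 1584st + 2640st^2 + 1584s^2t + 81t^2 + 135t^3 + 81st^2 + 1431s^2t + 2385s^2t^2 + 1431s^3t + 243st^2 + 405st^3 + 243s^2t^2 - 162s^3 - 270s^3t - 162s^4    [distributive law]
= 954s + 3243st + 1422s^2 + 669t + 696t^2 + 180 + 4095s^2t + 486s^3 + 2964st^2 + 135t^3 + 2628s^2t^2 + 1161s^3t + 405st^3 - 162s^4    [combine like terms]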